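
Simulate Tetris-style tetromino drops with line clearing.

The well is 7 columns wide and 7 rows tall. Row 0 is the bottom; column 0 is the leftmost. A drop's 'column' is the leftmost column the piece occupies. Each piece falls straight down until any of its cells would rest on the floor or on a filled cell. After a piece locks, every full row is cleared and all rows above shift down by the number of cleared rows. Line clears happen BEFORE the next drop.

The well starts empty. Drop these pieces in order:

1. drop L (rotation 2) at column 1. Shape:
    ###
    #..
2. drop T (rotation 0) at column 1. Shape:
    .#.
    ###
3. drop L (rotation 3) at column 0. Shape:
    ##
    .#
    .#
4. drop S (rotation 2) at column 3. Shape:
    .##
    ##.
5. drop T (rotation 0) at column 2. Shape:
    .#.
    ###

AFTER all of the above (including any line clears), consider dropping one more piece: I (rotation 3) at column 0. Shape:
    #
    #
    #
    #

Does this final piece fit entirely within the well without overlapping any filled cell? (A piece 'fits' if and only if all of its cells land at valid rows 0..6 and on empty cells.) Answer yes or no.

Drop 1: L rot2 at col 1 lands with bottom-row=0; cleared 0 line(s) (total 0); column heights now [0 2 2 2 0 0 0], max=2
Drop 2: T rot0 at col 1 lands with bottom-row=2; cleared 0 line(s) (total 0); column heights now [0 3 4 3 0 0 0], max=4
Drop 3: L rot3 at col 0 lands with bottom-row=3; cleared 0 line(s) (total 0); column heights now [6 6 4 3 0 0 0], max=6
Drop 4: S rot2 at col 3 lands with bottom-row=3; cleared 0 line(s) (total 0); column heights now [6 6 4 4 5 5 0], max=6
Drop 5: T rot0 at col 2 lands with bottom-row=5; cleared 0 line(s) (total 0); column heights now [6 6 6 7 6 5 0], max=7
Test piece I rot3 at col 0 (width 1): heights before test = [6 6 6 7 6 5 0]; fits = False

Answer: no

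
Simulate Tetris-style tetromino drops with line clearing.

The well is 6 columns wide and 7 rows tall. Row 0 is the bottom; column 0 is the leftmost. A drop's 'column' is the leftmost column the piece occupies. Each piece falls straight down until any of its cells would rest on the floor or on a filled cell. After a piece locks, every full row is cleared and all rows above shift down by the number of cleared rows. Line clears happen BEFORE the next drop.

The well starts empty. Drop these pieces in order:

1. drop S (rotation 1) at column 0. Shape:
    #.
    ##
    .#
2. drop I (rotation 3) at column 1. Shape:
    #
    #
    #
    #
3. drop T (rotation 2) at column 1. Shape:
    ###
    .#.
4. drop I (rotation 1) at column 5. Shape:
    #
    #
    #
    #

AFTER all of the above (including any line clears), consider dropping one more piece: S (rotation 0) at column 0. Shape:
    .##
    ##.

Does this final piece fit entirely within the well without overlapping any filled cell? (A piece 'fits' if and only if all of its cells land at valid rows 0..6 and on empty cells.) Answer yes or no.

Drop 1: S rot1 at col 0 lands with bottom-row=0; cleared 0 line(s) (total 0); column heights now [3 2 0 0 0 0], max=3
Drop 2: I rot3 at col 1 lands with bottom-row=2; cleared 0 line(s) (total 0); column heights now [3 6 0 0 0 0], max=6
Drop 3: T rot2 at col 1 lands with bottom-row=5; cleared 0 line(s) (total 0); column heights now [3 7 7 7 0 0], max=7
Drop 4: I rot1 at col 5 lands with bottom-row=0; cleared 0 line(s) (total 0); column heights now [3 7 7 7 0 4], max=7
Test piece S rot0 at col 0 (width 3): heights before test = [3 7 7 7 0 4]; fits = False

Answer: no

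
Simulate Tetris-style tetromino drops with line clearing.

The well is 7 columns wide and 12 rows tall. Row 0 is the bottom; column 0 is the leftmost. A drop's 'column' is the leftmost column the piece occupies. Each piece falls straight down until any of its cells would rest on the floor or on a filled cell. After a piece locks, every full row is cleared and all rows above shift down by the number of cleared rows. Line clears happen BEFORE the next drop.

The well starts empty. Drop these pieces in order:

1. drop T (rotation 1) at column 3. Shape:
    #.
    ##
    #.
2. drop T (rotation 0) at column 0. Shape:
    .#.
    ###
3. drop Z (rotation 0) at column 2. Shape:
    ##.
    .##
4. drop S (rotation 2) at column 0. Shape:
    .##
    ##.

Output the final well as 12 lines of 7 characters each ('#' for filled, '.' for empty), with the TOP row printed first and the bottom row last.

Drop 1: T rot1 at col 3 lands with bottom-row=0; cleared 0 line(s) (total 0); column heights now [0 0 0 3 2 0 0], max=3
Drop 2: T rot0 at col 0 lands with bottom-row=0; cleared 0 line(s) (total 0); column heights now [1 2 1 3 2 0 0], max=3
Drop 3: Z rot0 at col 2 lands with bottom-row=3; cleared 0 line(s) (total 0); column heights now [1 2 5 5 4 0 0], max=5
Drop 4: S rot2 at col 0 lands with bottom-row=4; cleared 0 line(s) (total 0); column heights now [5 6 6 5 4 0 0], max=6

Answer: .......
.......
.......
.......
.......
.......
.##....
####...
...##..
...#...
.#.##..
####...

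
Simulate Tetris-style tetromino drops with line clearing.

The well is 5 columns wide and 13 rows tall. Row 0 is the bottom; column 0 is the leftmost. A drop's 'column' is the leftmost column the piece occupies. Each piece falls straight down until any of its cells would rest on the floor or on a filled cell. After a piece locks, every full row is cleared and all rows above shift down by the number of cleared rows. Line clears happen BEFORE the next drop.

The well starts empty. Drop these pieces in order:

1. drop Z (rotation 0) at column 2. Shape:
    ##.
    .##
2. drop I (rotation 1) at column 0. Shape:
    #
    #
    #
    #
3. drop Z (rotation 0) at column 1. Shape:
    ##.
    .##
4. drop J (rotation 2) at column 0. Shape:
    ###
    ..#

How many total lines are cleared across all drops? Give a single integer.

Answer: 0

Derivation:
Drop 1: Z rot0 at col 2 lands with bottom-row=0; cleared 0 line(s) (total 0); column heights now [0 0 2 2 1], max=2
Drop 2: I rot1 at col 0 lands with bottom-row=0; cleared 0 line(s) (total 0); column heights now [4 0 2 2 1], max=4
Drop 3: Z rot0 at col 1 lands with bottom-row=2; cleared 0 line(s) (total 0); column heights now [4 4 4 3 1], max=4
Drop 4: J rot2 at col 0 lands with bottom-row=4; cleared 0 line(s) (total 0); column heights now [6 6 6 3 1], max=6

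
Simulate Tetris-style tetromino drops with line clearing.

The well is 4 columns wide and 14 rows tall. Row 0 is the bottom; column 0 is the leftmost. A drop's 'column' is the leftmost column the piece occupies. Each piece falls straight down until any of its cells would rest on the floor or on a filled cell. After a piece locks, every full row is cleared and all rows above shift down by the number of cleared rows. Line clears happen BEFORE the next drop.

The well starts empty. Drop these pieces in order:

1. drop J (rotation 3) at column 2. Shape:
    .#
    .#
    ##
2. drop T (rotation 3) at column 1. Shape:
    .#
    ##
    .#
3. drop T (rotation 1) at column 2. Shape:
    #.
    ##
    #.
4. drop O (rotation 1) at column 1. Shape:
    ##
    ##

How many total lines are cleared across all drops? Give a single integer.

Answer: 0

Derivation:
Drop 1: J rot3 at col 2 lands with bottom-row=0; cleared 0 line(s) (total 0); column heights now [0 0 1 3], max=3
Drop 2: T rot3 at col 1 lands with bottom-row=1; cleared 0 line(s) (total 0); column heights now [0 3 4 3], max=4
Drop 3: T rot1 at col 2 lands with bottom-row=4; cleared 0 line(s) (total 0); column heights now [0 3 7 6], max=7
Drop 4: O rot1 at col 1 lands with bottom-row=7; cleared 0 line(s) (total 0); column heights now [0 9 9 6], max=9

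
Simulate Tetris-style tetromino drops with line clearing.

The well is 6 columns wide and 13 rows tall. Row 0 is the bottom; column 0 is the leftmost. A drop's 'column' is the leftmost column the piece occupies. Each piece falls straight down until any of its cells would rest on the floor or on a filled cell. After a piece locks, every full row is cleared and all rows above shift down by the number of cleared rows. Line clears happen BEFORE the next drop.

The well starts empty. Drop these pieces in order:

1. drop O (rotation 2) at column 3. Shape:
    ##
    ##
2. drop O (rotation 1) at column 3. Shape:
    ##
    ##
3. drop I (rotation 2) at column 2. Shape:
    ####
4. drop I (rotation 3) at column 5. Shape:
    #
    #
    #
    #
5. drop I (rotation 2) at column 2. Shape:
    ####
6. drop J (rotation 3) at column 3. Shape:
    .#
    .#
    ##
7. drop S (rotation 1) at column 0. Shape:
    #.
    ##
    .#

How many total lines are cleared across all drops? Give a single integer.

Answer: 0

Derivation:
Drop 1: O rot2 at col 3 lands with bottom-row=0; cleared 0 line(s) (total 0); column heights now [0 0 0 2 2 0], max=2
Drop 2: O rot1 at col 3 lands with bottom-row=2; cleared 0 line(s) (total 0); column heights now [0 0 0 4 4 0], max=4
Drop 3: I rot2 at col 2 lands with bottom-row=4; cleared 0 line(s) (total 0); column heights now [0 0 5 5 5 5], max=5
Drop 4: I rot3 at col 5 lands with bottom-row=5; cleared 0 line(s) (total 0); column heights now [0 0 5 5 5 9], max=9
Drop 5: I rot2 at col 2 lands with bottom-row=9; cleared 0 line(s) (total 0); column heights now [0 0 10 10 10 10], max=10
Drop 6: J rot3 at col 3 lands with bottom-row=10; cleared 0 line(s) (total 0); column heights now [0 0 10 11 13 10], max=13
Drop 7: S rot1 at col 0 lands with bottom-row=0; cleared 0 line(s) (total 0); column heights now [3 2 10 11 13 10], max=13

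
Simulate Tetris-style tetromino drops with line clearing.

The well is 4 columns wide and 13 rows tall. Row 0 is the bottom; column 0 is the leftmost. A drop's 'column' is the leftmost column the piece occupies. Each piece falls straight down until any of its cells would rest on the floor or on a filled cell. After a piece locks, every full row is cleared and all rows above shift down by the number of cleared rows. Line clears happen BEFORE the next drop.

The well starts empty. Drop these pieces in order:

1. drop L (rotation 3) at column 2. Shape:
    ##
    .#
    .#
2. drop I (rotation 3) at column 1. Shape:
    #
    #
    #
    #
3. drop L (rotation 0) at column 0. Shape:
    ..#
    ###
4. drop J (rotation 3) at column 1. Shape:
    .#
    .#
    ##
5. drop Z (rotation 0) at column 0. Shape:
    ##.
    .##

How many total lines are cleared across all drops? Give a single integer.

Answer: 0

Derivation:
Drop 1: L rot3 at col 2 lands with bottom-row=0; cleared 0 line(s) (total 0); column heights now [0 0 3 3], max=3
Drop 2: I rot3 at col 1 lands with bottom-row=0; cleared 0 line(s) (total 0); column heights now [0 4 3 3], max=4
Drop 3: L rot0 at col 0 lands with bottom-row=4; cleared 0 line(s) (total 0); column heights now [5 5 6 3], max=6
Drop 4: J rot3 at col 1 lands with bottom-row=6; cleared 0 line(s) (total 0); column heights now [5 7 9 3], max=9
Drop 5: Z rot0 at col 0 lands with bottom-row=9; cleared 0 line(s) (total 0); column heights now [11 11 10 3], max=11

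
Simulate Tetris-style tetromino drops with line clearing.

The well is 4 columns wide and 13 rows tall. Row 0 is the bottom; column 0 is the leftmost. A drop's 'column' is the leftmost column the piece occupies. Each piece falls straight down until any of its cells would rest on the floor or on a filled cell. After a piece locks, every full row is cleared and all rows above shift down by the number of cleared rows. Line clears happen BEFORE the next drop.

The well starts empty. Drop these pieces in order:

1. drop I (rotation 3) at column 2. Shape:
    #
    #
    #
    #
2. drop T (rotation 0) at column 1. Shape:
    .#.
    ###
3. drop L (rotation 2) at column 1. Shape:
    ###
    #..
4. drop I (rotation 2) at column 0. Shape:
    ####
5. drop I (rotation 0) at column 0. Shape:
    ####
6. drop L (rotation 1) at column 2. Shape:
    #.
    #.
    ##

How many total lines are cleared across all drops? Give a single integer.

Answer: 2

Derivation:
Drop 1: I rot3 at col 2 lands with bottom-row=0; cleared 0 line(s) (total 0); column heights now [0 0 4 0], max=4
Drop 2: T rot0 at col 1 lands with bottom-row=4; cleared 0 line(s) (total 0); column heights now [0 5 6 5], max=6
Drop 3: L rot2 at col 1 lands with bottom-row=5; cleared 0 line(s) (total 0); column heights now [0 7 7 7], max=7
Drop 4: I rot2 at col 0 lands with bottom-row=7; cleared 1 line(s) (total 1); column heights now [0 7 7 7], max=7
Drop 5: I rot0 at col 0 lands with bottom-row=7; cleared 1 line(s) (total 2); column heights now [0 7 7 7], max=7
Drop 6: L rot1 at col 2 lands with bottom-row=7; cleared 0 line(s) (total 2); column heights now [0 7 10 8], max=10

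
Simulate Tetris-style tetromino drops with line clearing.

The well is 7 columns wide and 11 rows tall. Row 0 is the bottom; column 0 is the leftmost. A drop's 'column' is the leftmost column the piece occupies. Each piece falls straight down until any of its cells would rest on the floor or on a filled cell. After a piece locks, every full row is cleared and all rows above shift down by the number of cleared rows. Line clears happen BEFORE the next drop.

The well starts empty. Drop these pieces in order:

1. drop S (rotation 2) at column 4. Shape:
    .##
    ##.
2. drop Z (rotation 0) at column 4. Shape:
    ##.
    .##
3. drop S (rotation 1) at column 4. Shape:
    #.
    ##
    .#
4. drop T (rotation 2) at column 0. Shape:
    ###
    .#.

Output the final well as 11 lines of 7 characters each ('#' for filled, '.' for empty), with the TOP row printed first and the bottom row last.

Drop 1: S rot2 at col 4 lands with bottom-row=0; cleared 0 line(s) (total 0); column heights now [0 0 0 0 1 2 2], max=2
Drop 2: Z rot0 at col 4 lands with bottom-row=2; cleared 0 line(s) (total 0); column heights now [0 0 0 0 4 4 3], max=4
Drop 3: S rot1 at col 4 lands with bottom-row=4; cleared 0 line(s) (total 0); column heights now [0 0 0 0 7 6 3], max=7
Drop 4: T rot2 at col 0 lands with bottom-row=0; cleared 0 line(s) (total 0); column heights now [2 2 2 0 7 6 3], max=7

Answer: .......
.......
.......
.......
....#..
....##.
.....#.
....##.
.....##
###..##
.#..##.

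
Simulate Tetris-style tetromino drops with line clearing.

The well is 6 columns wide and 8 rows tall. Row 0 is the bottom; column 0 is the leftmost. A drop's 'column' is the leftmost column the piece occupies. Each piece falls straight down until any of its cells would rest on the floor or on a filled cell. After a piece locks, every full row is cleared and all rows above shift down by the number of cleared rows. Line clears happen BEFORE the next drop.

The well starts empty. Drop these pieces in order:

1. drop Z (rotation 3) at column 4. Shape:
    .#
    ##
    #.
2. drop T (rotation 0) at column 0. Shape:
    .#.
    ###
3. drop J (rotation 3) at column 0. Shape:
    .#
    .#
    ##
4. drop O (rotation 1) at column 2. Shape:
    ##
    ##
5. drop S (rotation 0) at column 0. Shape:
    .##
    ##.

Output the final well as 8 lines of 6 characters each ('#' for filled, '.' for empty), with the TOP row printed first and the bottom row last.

Answer: ......
.##...
##....
.#....
.#....
####.#
.#####
###.#.

Derivation:
Drop 1: Z rot3 at col 4 lands with bottom-row=0; cleared 0 line(s) (total 0); column heights now [0 0 0 0 2 3], max=3
Drop 2: T rot0 at col 0 lands with bottom-row=0; cleared 0 line(s) (total 0); column heights now [1 2 1 0 2 3], max=3
Drop 3: J rot3 at col 0 lands with bottom-row=2; cleared 0 line(s) (total 0); column heights now [3 5 1 0 2 3], max=5
Drop 4: O rot1 at col 2 lands with bottom-row=1; cleared 0 line(s) (total 0); column heights now [3 5 3 3 2 3], max=5
Drop 5: S rot0 at col 0 lands with bottom-row=5; cleared 0 line(s) (total 0); column heights now [6 7 7 3 2 3], max=7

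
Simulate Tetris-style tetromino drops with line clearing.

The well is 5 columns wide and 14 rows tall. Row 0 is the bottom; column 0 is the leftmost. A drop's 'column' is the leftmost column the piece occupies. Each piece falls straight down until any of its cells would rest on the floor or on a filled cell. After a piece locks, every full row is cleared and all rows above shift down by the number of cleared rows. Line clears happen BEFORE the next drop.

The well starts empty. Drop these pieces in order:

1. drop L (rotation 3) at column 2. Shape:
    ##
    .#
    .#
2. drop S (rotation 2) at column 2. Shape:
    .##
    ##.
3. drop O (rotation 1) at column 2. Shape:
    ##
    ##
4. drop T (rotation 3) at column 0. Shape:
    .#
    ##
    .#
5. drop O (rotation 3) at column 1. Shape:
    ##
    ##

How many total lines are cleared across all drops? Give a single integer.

Drop 1: L rot3 at col 2 lands with bottom-row=0; cleared 0 line(s) (total 0); column heights now [0 0 3 3 0], max=3
Drop 2: S rot2 at col 2 lands with bottom-row=3; cleared 0 line(s) (total 0); column heights now [0 0 4 5 5], max=5
Drop 3: O rot1 at col 2 lands with bottom-row=5; cleared 0 line(s) (total 0); column heights now [0 0 7 7 5], max=7
Drop 4: T rot3 at col 0 lands with bottom-row=0; cleared 0 line(s) (total 0); column heights now [2 3 7 7 5], max=7
Drop 5: O rot3 at col 1 lands with bottom-row=7; cleared 0 line(s) (total 0); column heights now [2 9 9 7 5], max=9

Answer: 0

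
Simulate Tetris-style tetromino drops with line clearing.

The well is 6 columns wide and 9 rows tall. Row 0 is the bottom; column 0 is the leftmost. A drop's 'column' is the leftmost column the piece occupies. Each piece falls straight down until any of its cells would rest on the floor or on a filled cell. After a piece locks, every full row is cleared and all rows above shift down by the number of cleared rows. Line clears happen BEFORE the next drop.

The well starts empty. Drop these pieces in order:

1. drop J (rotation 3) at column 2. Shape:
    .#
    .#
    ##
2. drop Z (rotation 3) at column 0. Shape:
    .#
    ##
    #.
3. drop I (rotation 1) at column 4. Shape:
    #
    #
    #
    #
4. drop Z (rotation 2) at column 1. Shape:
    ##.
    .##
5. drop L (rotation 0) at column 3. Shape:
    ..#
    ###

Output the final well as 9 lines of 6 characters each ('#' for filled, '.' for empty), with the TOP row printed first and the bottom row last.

Drop 1: J rot3 at col 2 lands with bottom-row=0; cleared 0 line(s) (total 0); column heights now [0 0 1 3 0 0], max=3
Drop 2: Z rot3 at col 0 lands with bottom-row=0; cleared 0 line(s) (total 0); column heights now [2 3 1 3 0 0], max=3
Drop 3: I rot1 at col 4 lands with bottom-row=0; cleared 0 line(s) (total 0); column heights now [2 3 1 3 4 0], max=4
Drop 4: Z rot2 at col 1 lands with bottom-row=3; cleared 0 line(s) (total 0); column heights now [2 5 5 4 4 0], max=5
Drop 5: L rot0 at col 3 lands with bottom-row=4; cleared 0 line(s) (total 0); column heights now [2 5 5 5 5 6], max=6

Answer: ......
......
......
.....#
.#####
..###.
.#.##.
##.##.
#.###.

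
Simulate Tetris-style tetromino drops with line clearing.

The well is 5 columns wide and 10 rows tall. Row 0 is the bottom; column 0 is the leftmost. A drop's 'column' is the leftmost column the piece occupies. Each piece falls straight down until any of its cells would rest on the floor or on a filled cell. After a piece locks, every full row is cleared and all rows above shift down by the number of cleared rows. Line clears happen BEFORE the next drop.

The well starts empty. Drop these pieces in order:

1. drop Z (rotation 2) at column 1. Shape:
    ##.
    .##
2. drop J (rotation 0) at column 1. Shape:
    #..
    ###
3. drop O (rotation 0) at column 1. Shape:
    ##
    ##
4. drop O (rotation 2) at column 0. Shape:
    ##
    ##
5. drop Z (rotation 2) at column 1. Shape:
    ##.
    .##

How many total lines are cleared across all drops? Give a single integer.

Drop 1: Z rot2 at col 1 lands with bottom-row=0; cleared 0 line(s) (total 0); column heights now [0 2 2 1 0], max=2
Drop 2: J rot0 at col 1 lands with bottom-row=2; cleared 0 line(s) (total 0); column heights now [0 4 3 3 0], max=4
Drop 3: O rot0 at col 1 lands with bottom-row=4; cleared 0 line(s) (total 0); column heights now [0 6 6 3 0], max=6
Drop 4: O rot2 at col 0 lands with bottom-row=6; cleared 0 line(s) (total 0); column heights now [8 8 6 3 0], max=8
Drop 5: Z rot2 at col 1 lands with bottom-row=7; cleared 0 line(s) (total 0); column heights now [8 9 9 8 0], max=9

Answer: 0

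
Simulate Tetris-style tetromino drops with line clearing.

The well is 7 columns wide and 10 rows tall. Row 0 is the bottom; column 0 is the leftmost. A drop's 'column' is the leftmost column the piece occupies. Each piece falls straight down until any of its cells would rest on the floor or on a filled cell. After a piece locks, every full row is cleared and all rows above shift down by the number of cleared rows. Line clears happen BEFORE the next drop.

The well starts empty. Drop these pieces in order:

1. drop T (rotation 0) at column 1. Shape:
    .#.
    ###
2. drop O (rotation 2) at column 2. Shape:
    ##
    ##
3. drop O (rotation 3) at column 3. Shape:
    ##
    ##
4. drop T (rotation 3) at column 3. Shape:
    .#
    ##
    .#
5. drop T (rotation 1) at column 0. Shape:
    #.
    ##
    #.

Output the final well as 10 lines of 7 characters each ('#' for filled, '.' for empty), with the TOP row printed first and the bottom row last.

Drop 1: T rot0 at col 1 lands with bottom-row=0; cleared 0 line(s) (total 0); column heights now [0 1 2 1 0 0 0], max=2
Drop 2: O rot2 at col 2 lands with bottom-row=2; cleared 0 line(s) (total 0); column heights now [0 1 4 4 0 0 0], max=4
Drop 3: O rot3 at col 3 lands with bottom-row=4; cleared 0 line(s) (total 0); column heights now [0 1 4 6 6 0 0], max=6
Drop 4: T rot3 at col 3 lands with bottom-row=6; cleared 0 line(s) (total 0); column heights now [0 1 4 8 9 0 0], max=9
Drop 5: T rot1 at col 0 lands with bottom-row=0; cleared 0 line(s) (total 0); column heights now [3 2 4 8 9 0 0], max=9

Answer: .......
....#..
...##..
....#..
...##..
...##..
..##...
#.##...
###....
####...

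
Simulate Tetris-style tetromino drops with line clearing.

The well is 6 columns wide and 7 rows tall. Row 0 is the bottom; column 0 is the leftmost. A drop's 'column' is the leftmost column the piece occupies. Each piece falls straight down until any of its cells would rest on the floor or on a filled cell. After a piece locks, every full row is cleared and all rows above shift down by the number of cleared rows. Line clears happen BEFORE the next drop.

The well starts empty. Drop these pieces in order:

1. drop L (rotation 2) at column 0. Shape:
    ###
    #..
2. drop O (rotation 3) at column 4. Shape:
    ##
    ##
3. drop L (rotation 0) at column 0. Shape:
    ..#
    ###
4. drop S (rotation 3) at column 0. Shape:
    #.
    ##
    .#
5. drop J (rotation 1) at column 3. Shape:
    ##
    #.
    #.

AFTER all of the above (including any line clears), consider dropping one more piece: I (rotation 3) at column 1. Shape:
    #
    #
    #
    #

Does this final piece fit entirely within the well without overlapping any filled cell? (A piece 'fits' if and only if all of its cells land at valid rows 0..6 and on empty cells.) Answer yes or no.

Answer: no

Derivation:
Drop 1: L rot2 at col 0 lands with bottom-row=0; cleared 0 line(s) (total 0); column heights now [2 2 2 0 0 0], max=2
Drop 2: O rot3 at col 4 lands with bottom-row=0; cleared 0 line(s) (total 0); column heights now [2 2 2 0 2 2], max=2
Drop 3: L rot0 at col 0 lands with bottom-row=2; cleared 0 line(s) (total 0); column heights now [3 3 4 0 2 2], max=4
Drop 4: S rot3 at col 0 lands with bottom-row=3; cleared 0 line(s) (total 0); column heights now [6 5 4 0 2 2], max=6
Drop 5: J rot1 at col 3 lands with bottom-row=0; cleared 1 line(s) (total 1); column heights now [5 4 3 2 2 1], max=5
Test piece I rot3 at col 1 (width 1): heights before test = [5 4 3 2 2 1]; fits = False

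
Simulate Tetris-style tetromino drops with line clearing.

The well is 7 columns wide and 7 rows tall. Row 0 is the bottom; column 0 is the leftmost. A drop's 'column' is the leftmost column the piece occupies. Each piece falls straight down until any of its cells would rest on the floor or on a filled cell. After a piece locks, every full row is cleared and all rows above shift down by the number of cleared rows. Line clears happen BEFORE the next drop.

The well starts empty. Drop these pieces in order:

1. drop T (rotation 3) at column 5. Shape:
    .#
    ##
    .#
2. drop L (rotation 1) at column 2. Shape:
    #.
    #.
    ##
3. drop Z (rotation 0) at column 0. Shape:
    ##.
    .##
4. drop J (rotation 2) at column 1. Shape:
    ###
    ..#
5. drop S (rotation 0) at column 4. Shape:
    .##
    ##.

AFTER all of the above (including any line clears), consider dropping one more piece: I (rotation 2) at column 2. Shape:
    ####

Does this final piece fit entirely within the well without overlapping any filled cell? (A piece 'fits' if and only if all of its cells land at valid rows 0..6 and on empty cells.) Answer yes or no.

Answer: yes

Derivation:
Drop 1: T rot3 at col 5 lands with bottom-row=0; cleared 0 line(s) (total 0); column heights now [0 0 0 0 0 2 3], max=3
Drop 2: L rot1 at col 2 lands with bottom-row=0; cleared 0 line(s) (total 0); column heights now [0 0 3 1 0 2 3], max=3
Drop 3: Z rot0 at col 0 lands with bottom-row=3; cleared 0 line(s) (total 0); column heights now [5 5 4 1 0 2 3], max=5
Drop 4: J rot2 at col 1 lands with bottom-row=4; cleared 0 line(s) (total 0); column heights now [5 6 6 6 0 2 3], max=6
Drop 5: S rot0 at col 4 lands with bottom-row=2; cleared 0 line(s) (total 0); column heights now [5 6 6 6 3 4 4], max=6
Test piece I rot2 at col 2 (width 4): heights before test = [5 6 6 6 3 4 4]; fits = True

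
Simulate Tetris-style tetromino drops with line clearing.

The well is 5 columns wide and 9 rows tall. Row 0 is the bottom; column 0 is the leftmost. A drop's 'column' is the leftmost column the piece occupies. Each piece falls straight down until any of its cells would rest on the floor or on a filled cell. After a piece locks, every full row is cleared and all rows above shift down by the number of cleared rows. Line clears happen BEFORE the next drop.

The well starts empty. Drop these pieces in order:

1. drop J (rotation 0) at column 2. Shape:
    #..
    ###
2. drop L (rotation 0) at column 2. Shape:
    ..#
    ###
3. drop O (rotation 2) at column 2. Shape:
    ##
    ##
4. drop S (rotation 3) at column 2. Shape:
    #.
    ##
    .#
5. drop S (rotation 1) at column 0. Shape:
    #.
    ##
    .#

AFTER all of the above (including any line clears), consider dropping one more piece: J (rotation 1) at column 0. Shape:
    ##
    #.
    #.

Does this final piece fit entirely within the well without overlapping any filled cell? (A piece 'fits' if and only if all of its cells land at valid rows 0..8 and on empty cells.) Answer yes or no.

Drop 1: J rot0 at col 2 lands with bottom-row=0; cleared 0 line(s) (total 0); column heights now [0 0 2 1 1], max=2
Drop 2: L rot0 at col 2 lands with bottom-row=2; cleared 0 line(s) (total 0); column heights now [0 0 3 3 4], max=4
Drop 3: O rot2 at col 2 lands with bottom-row=3; cleared 0 line(s) (total 0); column heights now [0 0 5 5 4], max=5
Drop 4: S rot3 at col 2 lands with bottom-row=5; cleared 0 line(s) (total 0); column heights now [0 0 8 7 4], max=8
Drop 5: S rot1 at col 0 lands with bottom-row=0; cleared 0 line(s) (total 0); column heights now [3 2 8 7 4], max=8
Test piece J rot1 at col 0 (width 2): heights before test = [3 2 8 7 4]; fits = True

Answer: yes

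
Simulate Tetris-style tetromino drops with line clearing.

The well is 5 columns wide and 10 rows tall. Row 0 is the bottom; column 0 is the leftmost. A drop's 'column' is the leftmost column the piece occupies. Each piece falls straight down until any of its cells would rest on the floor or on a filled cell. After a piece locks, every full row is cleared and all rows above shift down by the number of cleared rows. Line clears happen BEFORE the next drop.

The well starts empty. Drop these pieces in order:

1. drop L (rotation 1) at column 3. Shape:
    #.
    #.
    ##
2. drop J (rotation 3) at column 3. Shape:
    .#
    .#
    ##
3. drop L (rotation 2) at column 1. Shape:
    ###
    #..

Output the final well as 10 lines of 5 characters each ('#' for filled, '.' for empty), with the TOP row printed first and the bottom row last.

Drop 1: L rot1 at col 3 lands with bottom-row=0; cleared 0 line(s) (total 0); column heights now [0 0 0 3 1], max=3
Drop 2: J rot3 at col 3 lands with bottom-row=3; cleared 0 line(s) (total 0); column heights now [0 0 0 4 6], max=6
Drop 3: L rot2 at col 1 lands with bottom-row=3; cleared 0 line(s) (total 0); column heights now [0 5 5 5 6], max=6

Answer: .....
.....
.....
.....
....#
.####
.#.##
...#.
...#.
...##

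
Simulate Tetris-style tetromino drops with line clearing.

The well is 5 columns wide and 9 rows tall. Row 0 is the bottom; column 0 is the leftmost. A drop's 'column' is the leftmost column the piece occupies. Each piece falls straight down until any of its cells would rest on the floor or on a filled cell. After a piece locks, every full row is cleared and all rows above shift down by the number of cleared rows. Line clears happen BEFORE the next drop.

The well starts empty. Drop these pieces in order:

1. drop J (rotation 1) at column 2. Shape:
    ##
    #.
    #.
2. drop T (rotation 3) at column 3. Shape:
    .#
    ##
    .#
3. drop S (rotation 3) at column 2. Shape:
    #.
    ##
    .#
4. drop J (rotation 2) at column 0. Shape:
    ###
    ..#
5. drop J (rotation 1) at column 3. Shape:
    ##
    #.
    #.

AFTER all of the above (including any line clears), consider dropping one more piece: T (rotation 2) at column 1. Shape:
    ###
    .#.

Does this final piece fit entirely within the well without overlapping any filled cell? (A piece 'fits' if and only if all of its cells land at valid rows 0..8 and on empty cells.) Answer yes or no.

Answer: no

Derivation:
Drop 1: J rot1 at col 2 lands with bottom-row=0; cleared 0 line(s) (total 0); column heights now [0 0 3 3 0], max=3
Drop 2: T rot3 at col 3 lands with bottom-row=2; cleared 0 line(s) (total 0); column heights now [0 0 3 4 5], max=5
Drop 3: S rot3 at col 2 lands with bottom-row=4; cleared 0 line(s) (total 0); column heights now [0 0 7 6 5], max=7
Drop 4: J rot2 at col 0 lands with bottom-row=7; cleared 0 line(s) (total 0); column heights now [9 9 9 6 5], max=9
Drop 5: J rot1 at col 3 lands with bottom-row=6; cleared 1 line(s) (total 1); column heights now [0 0 8 8 5], max=8
Test piece T rot2 at col 1 (width 3): heights before test = [0 0 8 8 5]; fits = False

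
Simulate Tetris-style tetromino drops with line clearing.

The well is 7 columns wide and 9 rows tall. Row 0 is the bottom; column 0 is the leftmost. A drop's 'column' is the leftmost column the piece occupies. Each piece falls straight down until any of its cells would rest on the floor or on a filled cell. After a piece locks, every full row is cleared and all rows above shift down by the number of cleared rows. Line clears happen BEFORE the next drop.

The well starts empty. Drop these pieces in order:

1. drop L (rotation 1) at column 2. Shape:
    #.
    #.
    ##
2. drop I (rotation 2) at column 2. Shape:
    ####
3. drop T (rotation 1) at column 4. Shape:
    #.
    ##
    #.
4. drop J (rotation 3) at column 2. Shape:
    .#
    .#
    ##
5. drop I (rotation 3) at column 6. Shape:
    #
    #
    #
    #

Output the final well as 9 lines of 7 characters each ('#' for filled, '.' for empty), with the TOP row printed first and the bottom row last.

Drop 1: L rot1 at col 2 lands with bottom-row=0; cleared 0 line(s) (total 0); column heights now [0 0 3 1 0 0 0], max=3
Drop 2: I rot2 at col 2 lands with bottom-row=3; cleared 0 line(s) (total 0); column heights now [0 0 4 4 4 4 0], max=4
Drop 3: T rot1 at col 4 lands with bottom-row=4; cleared 0 line(s) (total 0); column heights now [0 0 4 4 7 6 0], max=7
Drop 4: J rot3 at col 2 lands with bottom-row=4; cleared 0 line(s) (total 0); column heights now [0 0 5 7 7 6 0], max=7
Drop 5: I rot3 at col 6 lands with bottom-row=0; cleared 0 line(s) (total 0); column heights now [0 0 5 7 7 6 4], max=7

Answer: .......
.......
...##..
...###.
..###..
..#####
..#...#
..#...#
..##..#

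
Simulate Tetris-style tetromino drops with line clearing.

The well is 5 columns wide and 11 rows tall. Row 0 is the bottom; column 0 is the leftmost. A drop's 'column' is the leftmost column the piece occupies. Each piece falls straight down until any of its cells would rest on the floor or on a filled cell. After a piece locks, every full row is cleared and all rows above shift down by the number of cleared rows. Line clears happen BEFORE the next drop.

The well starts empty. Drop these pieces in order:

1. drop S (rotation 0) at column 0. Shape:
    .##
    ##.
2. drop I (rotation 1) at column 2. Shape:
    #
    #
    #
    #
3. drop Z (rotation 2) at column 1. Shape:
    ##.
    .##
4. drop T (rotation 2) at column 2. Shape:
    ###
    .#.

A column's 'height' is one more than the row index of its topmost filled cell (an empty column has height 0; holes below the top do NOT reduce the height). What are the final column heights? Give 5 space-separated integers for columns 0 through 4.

Answer: 1 8 9 9 9

Derivation:
Drop 1: S rot0 at col 0 lands with bottom-row=0; cleared 0 line(s) (total 0); column heights now [1 2 2 0 0], max=2
Drop 2: I rot1 at col 2 lands with bottom-row=2; cleared 0 line(s) (total 0); column heights now [1 2 6 0 0], max=6
Drop 3: Z rot2 at col 1 lands with bottom-row=6; cleared 0 line(s) (total 0); column heights now [1 8 8 7 0], max=8
Drop 4: T rot2 at col 2 lands with bottom-row=7; cleared 0 line(s) (total 0); column heights now [1 8 9 9 9], max=9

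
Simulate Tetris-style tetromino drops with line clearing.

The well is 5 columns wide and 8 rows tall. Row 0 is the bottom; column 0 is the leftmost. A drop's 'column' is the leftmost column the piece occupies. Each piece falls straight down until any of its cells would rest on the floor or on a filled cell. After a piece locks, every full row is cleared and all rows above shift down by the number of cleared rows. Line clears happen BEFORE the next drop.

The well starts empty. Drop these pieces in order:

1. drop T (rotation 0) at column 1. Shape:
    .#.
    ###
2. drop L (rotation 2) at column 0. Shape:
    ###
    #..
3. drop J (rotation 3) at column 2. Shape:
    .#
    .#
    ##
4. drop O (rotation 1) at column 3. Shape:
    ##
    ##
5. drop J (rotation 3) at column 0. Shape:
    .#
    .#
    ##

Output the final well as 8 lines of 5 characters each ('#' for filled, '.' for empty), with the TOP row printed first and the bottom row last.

Answer: ...##
...##
.#.#.
.#.#.
####.
###..
#.#..
.###.

Derivation:
Drop 1: T rot0 at col 1 lands with bottom-row=0; cleared 0 line(s) (total 0); column heights now [0 1 2 1 0], max=2
Drop 2: L rot2 at col 0 lands with bottom-row=1; cleared 0 line(s) (total 0); column heights now [3 3 3 1 0], max=3
Drop 3: J rot3 at col 2 lands with bottom-row=3; cleared 0 line(s) (total 0); column heights now [3 3 4 6 0], max=6
Drop 4: O rot1 at col 3 lands with bottom-row=6; cleared 0 line(s) (total 0); column heights now [3 3 4 8 8], max=8
Drop 5: J rot3 at col 0 lands with bottom-row=3; cleared 0 line(s) (total 0); column heights now [4 6 4 8 8], max=8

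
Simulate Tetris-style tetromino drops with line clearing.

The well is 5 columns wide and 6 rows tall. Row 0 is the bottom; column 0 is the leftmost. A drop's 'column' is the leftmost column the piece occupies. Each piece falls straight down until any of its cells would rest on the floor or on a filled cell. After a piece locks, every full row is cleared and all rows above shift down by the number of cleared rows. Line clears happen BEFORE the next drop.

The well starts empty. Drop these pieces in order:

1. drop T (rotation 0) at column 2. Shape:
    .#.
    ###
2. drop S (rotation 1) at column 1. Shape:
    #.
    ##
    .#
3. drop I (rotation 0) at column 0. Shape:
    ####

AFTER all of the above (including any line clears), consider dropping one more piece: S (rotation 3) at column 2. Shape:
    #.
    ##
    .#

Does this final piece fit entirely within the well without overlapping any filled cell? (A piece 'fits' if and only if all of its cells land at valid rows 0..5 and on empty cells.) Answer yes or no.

Answer: no

Derivation:
Drop 1: T rot0 at col 2 lands with bottom-row=0; cleared 0 line(s) (total 0); column heights now [0 0 1 2 1], max=2
Drop 2: S rot1 at col 1 lands with bottom-row=1; cleared 0 line(s) (total 0); column heights now [0 4 3 2 1], max=4
Drop 3: I rot0 at col 0 lands with bottom-row=4; cleared 0 line(s) (total 0); column heights now [5 5 5 5 1], max=5
Test piece S rot3 at col 2 (width 2): heights before test = [5 5 5 5 1]; fits = False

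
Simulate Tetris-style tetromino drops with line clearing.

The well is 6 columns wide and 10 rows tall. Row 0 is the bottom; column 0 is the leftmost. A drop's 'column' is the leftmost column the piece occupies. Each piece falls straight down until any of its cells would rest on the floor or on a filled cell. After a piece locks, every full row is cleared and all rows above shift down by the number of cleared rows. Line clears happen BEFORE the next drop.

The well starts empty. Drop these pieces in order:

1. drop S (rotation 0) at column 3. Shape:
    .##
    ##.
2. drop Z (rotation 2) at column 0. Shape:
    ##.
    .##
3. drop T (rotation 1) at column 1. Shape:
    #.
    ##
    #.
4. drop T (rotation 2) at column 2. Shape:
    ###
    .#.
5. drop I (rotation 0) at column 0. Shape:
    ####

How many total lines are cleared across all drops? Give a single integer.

Drop 1: S rot0 at col 3 lands with bottom-row=0; cleared 0 line(s) (total 0); column heights now [0 0 0 1 2 2], max=2
Drop 2: Z rot2 at col 0 lands with bottom-row=0; cleared 0 line(s) (total 0); column heights now [2 2 1 1 2 2], max=2
Drop 3: T rot1 at col 1 lands with bottom-row=2; cleared 0 line(s) (total 0); column heights now [2 5 4 1 2 2], max=5
Drop 4: T rot2 at col 2 lands with bottom-row=3; cleared 0 line(s) (total 0); column heights now [2 5 5 5 5 2], max=5
Drop 5: I rot0 at col 0 lands with bottom-row=5; cleared 0 line(s) (total 0); column heights now [6 6 6 6 5 2], max=6

Answer: 0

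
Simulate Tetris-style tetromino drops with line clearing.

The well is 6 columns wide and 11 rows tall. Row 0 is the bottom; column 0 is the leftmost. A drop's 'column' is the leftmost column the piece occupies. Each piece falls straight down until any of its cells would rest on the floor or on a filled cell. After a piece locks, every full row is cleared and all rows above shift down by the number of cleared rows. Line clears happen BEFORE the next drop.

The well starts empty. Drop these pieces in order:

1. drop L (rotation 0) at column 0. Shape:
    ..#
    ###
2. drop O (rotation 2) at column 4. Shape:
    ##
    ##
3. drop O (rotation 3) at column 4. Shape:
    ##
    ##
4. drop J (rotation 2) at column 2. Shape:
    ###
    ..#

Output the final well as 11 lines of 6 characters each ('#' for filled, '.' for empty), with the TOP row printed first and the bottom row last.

Answer: ......
......
......
......
......
..###.
....#.
....##
....##
..#.##
###.##

Derivation:
Drop 1: L rot0 at col 0 lands with bottom-row=0; cleared 0 line(s) (total 0); column heights now [1 1 2 0 0 0], max=2
Drop 2: O rot2 at col 4 lands with bottom-row=0; cleared 0 line(s) (total 0); column heights now [1 1 2 0 2 2], max=2
Drop 3: O rot3 at col 4 lands with bottom-row=2; cleared 0 line(s) (total 0); column heights now [1 1 2 0 4 4], max=4
Drop 4: J rot2 at col 2 lands with bottom-row=4; cleared 0 line(s) (total 0); column heights now [1 1 6 6 6 4], max=6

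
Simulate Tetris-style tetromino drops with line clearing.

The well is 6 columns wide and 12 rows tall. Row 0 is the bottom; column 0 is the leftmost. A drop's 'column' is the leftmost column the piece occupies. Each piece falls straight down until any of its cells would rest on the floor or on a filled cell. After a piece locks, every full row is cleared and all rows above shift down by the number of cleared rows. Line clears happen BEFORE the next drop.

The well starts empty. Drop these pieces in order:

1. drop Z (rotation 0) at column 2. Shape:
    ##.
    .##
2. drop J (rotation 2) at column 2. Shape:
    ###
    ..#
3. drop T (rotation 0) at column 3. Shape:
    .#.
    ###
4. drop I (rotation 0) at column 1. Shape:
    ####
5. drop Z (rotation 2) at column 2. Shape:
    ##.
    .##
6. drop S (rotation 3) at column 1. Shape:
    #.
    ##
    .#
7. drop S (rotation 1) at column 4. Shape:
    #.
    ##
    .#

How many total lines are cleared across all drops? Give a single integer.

Answer: 0

Derivation:
Drop 1: Z rot0 at col 2 lands with bottom-row=0; cleared 0 line(s) (total 0); column heights now [0 0 2 2 1 0], max=2
Drop 2: J rot2 at col 2 lands with bottom-row=1; cleared 0 line(s) (total 0); column heights now [0 0 3 3 3 0], max=3
Drop 3: T rot0 at col 3 lands with bottom-row=3; cleared 0 line(s) (total 0); column heights now [0 0 3 4 5 4], max=5
Drop 4: I rot0 at col 1 lands with bottom-row=5; cleared 0 line(s) (total 0); column heights now [0 6 6 6 6 4], max=6
Drop 5: Z rot2 at col 2 lands with bottom-row=6; cleared 0 line(s) (total 0); column heights now [0 6 8 8 7 4], max=8
Drop 6: S rot3 at col 1 lands with bottom-row=8; cleared 0 line(s) (total 0); column heights now [0 11 10 8 7 4], max=11
Drop 7: S rot1 at col 4 lands with bottom-row=6; cleared 0 line(s) (total 0); column heights now [0 11 10 8 9 8], max=11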